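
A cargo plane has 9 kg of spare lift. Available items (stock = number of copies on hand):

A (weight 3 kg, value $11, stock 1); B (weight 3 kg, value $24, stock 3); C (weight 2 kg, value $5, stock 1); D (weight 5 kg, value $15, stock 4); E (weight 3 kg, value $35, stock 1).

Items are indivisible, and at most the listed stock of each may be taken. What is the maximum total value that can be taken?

Best selections within weight 9 and stock limits:
- 2×B + 1×E: weight 9, value 83
- 3×B: weight 9, value 72
Best: $83.

$83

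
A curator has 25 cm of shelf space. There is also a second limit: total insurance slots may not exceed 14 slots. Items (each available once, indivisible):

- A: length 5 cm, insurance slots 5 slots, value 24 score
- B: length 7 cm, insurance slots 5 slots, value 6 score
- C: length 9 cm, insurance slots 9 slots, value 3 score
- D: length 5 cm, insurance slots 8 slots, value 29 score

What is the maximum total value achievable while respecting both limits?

53 score

Feasible sets respecting both limits:
- A+D: length 10, insurance slots 13, value 53
- B+D: length 12, insurance slots 13, value 35
- A+B: length 12, insurance slots 10, value 30
- D: length 5, insurance slots 8, value 29
Best: 53 score.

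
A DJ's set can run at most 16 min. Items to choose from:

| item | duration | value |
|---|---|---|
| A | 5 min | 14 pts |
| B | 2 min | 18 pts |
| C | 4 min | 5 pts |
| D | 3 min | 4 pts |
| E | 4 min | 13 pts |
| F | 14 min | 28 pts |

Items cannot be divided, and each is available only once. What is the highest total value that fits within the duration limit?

Check high-value combinations within 16 min:
- A+B+C+E: duration 5+2+4+4=15, value 14+18+5+13=50
- A+B+D+E: duration 5+2+3+4=14, value 14+18+4+13=49
- B+F: duration 2+14=16, value 18+28=46
- A+B+E: duration 5+2+4=11, value 14+18+13=45
- A+B+C+D: duration 5+2+4+3=14, value 14+18+5+4=41
Best: 50 pts.

50 pts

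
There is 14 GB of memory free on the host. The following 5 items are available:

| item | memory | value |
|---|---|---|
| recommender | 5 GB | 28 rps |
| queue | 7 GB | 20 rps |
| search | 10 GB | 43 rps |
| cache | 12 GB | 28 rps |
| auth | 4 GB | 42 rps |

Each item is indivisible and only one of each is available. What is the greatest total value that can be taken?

Check high-value combinations within 14 GB:
- search+auth: memory 10+4=14, value 43+42=85
- recommender+auth: memory 5+4=9, value 28+42=70
- queue+auth: memory 7+4=11, value 20+42=62
- recommender+queue: memory 5+7=12, value 28+20=48
- search: memory 10, value 43
Best: 85 rps.

85 rps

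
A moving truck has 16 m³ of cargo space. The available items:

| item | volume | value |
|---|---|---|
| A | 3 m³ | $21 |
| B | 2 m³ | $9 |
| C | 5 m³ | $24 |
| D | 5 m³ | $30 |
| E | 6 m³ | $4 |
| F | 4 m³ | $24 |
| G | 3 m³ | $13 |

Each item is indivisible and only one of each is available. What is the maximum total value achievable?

Check high-value combinations within 16 m³:
- A+D+F+G: volume 3+5+4+3=15, value 21+30+24+13=88
- A+C+D+G: volume 3+5+5+3=16, value 21+24+30+13=88
- B+C+D+F: volume 2+5+5+4=16, value 9+24+30+24=87
- A+B+D+F: volume 3+2+5+4=14, value 21+9+30+24=84
Best: $88.

$88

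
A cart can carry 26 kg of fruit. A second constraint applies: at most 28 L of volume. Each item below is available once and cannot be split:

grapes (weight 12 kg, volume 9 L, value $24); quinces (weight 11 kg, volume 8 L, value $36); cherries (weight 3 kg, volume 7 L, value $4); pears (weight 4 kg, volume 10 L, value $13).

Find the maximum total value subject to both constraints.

Feasible sets respecting both limits:
- grapes+quinces+cherries: weight 26, volume 24, value 64
- grapes+quinces: weight 23, volume 17, value 60
- quinces+cherries+pears: weight 18, volume 25, value 53
Best: $64.

$64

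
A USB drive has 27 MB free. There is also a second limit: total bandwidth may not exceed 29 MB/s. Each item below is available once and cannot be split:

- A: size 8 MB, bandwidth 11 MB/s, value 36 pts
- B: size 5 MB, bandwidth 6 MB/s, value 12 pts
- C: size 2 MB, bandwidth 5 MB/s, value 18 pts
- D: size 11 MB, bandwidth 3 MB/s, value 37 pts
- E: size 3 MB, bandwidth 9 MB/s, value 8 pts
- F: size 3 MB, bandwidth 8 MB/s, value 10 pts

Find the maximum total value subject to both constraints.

103 pts

Feasible sets respecting both limits:
- A+B+C+D: size 26, bandwidth 25, value 103
- A+C+D+F: size 24, bandwidth 27, value 101
- A+C+D+E: size 24, bandwidth 28, value 99
Best: 103 pts.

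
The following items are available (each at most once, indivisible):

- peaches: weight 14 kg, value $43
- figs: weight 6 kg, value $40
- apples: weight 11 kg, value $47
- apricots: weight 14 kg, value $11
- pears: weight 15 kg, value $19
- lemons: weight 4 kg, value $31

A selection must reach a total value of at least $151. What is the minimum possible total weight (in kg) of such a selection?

Subsets with value ≥ 151, sorted by total weight:
- peaches+figs+apples+lemons: weight 35, value 161
- peaches+figs+apples+apricots+lemons: weight 49, value 172
Minimum weight: 35 kg.

35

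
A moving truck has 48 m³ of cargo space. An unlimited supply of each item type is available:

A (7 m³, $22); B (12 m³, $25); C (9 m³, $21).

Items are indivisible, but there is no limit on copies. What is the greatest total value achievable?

$135

Best value-per-unit is A at 22/7; filling with it alone gives 6×22 = 132.
Optimal mix: 5×A + 1×B → volume 47, value 135.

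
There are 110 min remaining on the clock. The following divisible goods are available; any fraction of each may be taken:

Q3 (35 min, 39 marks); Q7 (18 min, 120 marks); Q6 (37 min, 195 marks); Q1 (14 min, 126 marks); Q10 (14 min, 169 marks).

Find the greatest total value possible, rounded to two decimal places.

Take in order of value per unit:
- Q10 (169/14 per unit): all 14 → value 169, running total 169.00
- Q1 (126/14 per unit): all 14 → value 126, running total 295.00
- Q7 (120/18 per unit): all 18 → value 120, running total 415.00
- Q6 (195/37 per unit): all 37 → value 195, running total 610.00
- Q3 (39/35 per unit): 27 of 35 → value 27×39/35 = 30.0857, running total 640.09
Total 640.09.

640.09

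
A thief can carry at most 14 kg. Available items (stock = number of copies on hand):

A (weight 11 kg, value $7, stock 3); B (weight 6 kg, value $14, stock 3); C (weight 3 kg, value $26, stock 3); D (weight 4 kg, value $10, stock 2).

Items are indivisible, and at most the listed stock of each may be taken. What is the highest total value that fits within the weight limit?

Top feasible selections:
- 3×C + 1×D: weight 13, value 88
- 3×C: weight 9, value 78
- 2×C + 2×D: weight 14, value 72
- 1×B + 2×C: weight 12, value 66
Best: $88.

$88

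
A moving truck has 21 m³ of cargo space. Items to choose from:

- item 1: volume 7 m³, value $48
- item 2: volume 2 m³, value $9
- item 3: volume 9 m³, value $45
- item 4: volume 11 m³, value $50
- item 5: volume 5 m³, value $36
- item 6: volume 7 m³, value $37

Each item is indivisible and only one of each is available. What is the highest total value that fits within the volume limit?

This is a 0/1 knapsack; check combinations near the capacity.
- item 1+item 2+item 5+item 6: volume 7+2+5+7=21, value 48+9+36+37=130
- item 1+item 3+item 5: volume 7+9+5=21, value 48+45+36=129
- item 1+item 5+item 6: volume 7+5+7=19, value 48+36+37=121
Best: $130.

$130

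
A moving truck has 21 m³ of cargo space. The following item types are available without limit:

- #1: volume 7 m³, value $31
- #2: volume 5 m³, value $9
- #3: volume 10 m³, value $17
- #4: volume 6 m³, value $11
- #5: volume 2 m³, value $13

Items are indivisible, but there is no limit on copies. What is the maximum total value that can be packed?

$130

Best value-per-unit is #5 at 13/2, and filling with it alone uses volume 10×2=20. No mix of the others beats 10×13 = 130.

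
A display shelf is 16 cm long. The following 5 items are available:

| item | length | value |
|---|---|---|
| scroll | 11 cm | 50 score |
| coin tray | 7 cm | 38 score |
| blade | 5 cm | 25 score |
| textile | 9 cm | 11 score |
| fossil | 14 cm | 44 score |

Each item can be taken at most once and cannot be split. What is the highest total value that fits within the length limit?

75 score

Check high-value combinations within 16 cm:
- scroll+blade: length 11+5=16, value 50+25=75
- coin tray+blade: length 7+5=12, value 38+25=63
- scroll: length 11, value 50
- coin tray+textile: length 7+9=16, value 38+11=49
Best: 75 score.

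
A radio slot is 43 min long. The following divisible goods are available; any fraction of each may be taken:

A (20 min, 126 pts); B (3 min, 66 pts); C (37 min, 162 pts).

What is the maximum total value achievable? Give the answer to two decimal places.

279.57

Take in order of value per unit:
- B (66/3 per unit): all 3 → value 66, running total 66.00
- A (126/20 per unit): all 20 → value 126, running total 192.00
- C (162/37 per unit): 20 of 37 → value 20×162/37 = 87.5676, running total 279.57
Total 279.57.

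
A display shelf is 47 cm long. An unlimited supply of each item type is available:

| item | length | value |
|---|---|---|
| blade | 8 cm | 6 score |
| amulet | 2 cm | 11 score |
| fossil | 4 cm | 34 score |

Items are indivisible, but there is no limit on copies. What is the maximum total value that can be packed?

Best value-per-unit is fossil at 34/4; filling with it alone gives 11×34 = 374.
Optimal mix: 1×amulet + 11×fossil → length 46, value 385.

385 score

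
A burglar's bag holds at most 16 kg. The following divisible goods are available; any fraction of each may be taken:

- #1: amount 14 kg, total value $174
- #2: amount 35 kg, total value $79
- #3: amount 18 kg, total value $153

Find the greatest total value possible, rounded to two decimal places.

Take in order of value per unit:
- #1 (174/14 per unit): all 14 → value 174, running total 174.00
- #3 (153/18 per unit): 2 of 18 → value 2×153/18 = 17.0000, running total 191.00
Total 191.00.

191.00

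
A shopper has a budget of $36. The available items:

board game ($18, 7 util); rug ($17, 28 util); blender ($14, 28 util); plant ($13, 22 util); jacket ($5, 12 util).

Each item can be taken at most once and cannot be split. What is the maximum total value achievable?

68 util

Check high-value combinations within $36:
- rug+blender+jacket: cost 17+14+5=36, value 28+28+12=68
- blender+plant+jacket: cost 14+13+5=32, value 28+22+12=62
- rug+plant+jacket: cost 17+13+5=35, value 28+22+12=62
- rug+blender: cost 17+14=31, value 28+28=56
- blender+plant: cost 14+13=27, value 28+22=50
Best: 68 util.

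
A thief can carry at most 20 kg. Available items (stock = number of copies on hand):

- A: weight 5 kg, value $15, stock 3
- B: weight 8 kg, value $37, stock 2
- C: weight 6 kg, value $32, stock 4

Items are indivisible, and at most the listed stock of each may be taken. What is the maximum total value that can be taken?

Top feasible selections:
- 1×B + 2×C: weight 20, value 101
- 3×C: weight 18, value 96
- 1×A + 1×B + 1×C: weight 19, value 84
- 1×A + 2×C: weight 17, value 79
Best: $101.

$101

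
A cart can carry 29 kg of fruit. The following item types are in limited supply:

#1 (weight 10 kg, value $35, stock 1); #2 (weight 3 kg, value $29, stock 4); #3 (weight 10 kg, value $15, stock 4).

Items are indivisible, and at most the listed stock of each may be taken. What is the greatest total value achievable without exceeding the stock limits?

$151

Top feasible selections:
- 1×#1 + 4×#2: weight 22, value 151
- 1×#1 + 3×#2 + 1×#3: weight 29, value 137
- 4×#2 + 1×#3: weight 22, value 131
- 1×#1 + 3×#2: weight 19, value 122
Best: $151.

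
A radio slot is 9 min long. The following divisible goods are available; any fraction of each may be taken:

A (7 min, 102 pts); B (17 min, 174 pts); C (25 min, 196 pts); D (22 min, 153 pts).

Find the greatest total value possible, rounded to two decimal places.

122.47

Take in order of value per unit:
- A (102/7 per unit): all 7 → value 102, running total 102.00
- B (174/17 per unit): 2 of 17 → value 2×174/17 = 20.4706, running total 122.47
Total 122.47.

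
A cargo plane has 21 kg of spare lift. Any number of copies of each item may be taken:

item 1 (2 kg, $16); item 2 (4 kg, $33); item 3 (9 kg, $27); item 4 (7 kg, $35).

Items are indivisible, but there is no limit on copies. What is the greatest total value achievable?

$165

Best value-per-unit is item 2 at 33/4, and filling with it alone uses weight 5×4=20. No mix of the others beats 5×33 = 165.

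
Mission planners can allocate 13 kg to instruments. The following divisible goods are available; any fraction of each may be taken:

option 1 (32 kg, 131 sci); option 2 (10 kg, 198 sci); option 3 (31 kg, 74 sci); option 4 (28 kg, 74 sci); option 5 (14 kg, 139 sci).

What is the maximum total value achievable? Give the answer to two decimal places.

Take in order of value per unit:
- option 2 (198/10 per unit): all 10 → value 198, running total 198.00
- option 5 (139/14 per unit): 3 of 14 → value 3×139/14 = 29.7857, running total 227.79
Total 227.79.

227.79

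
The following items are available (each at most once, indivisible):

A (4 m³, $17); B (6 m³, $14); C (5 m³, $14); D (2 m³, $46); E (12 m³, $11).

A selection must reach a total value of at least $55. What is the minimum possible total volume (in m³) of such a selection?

6

Subsets with value ≥ 55, sorted by total volume:
- A+D: volume 6, value 63
- C+D: volume 7, value 60
- B+D: volume 8, value 60
Minimum volume: 6 m³.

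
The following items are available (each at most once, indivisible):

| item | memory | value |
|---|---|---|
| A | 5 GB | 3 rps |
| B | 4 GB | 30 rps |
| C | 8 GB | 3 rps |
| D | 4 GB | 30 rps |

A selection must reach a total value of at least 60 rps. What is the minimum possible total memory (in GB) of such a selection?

Subsets with value ≥ 60, sorted by total memory:
- B+D: memory 8, value 60
- A+B+D: memory 13, value 63
- B+C+D: memory 16, value 63
- A+B+C+D: memory 21, value 66
Minimum memory: 8 GB.

8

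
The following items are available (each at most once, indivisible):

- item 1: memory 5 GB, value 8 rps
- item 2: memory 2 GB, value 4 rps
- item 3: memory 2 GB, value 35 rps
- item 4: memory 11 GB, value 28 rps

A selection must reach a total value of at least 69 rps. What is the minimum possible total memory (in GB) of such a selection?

18

Subsets with value ≥ 69, sorted by total memory:
- item 1+item 3+item 4: memory 18, value 71
- item 1+item 2+item 3+item 4: memory 20, value 75
Minimum memory: 18 GB.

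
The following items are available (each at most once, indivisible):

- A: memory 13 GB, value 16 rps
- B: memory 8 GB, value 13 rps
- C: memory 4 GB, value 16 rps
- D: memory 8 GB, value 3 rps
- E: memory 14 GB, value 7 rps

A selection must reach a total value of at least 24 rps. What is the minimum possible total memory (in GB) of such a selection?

12

Subsets with value ≥ 24, sorted by total memory:
- B+C: memory 12, value 29
- A+C: memory 17, value 32
- B+C+D: memory 20, value 32
Minimum memory: 12 GB.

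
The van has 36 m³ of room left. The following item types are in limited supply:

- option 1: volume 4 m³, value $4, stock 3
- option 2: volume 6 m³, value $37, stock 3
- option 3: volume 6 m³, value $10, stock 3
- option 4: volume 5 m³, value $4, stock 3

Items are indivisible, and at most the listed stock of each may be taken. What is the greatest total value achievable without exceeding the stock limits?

Best selections within volume 36 and stock limits:
- 3×option 2 + 3×option 3: volume 36, value 141
- 1×option 1 + 3×option 2 + 2×option 3: volume 34, value 135
Best: $141.

$141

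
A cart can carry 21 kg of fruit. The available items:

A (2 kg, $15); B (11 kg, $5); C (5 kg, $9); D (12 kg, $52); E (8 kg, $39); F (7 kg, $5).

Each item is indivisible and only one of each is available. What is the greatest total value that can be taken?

Check high-value combinations within 21 kg:
- D+E: weight 12+8=20, value 52+39=91
- A+C+D: weight 2+5+12=19, value 15+9+52=76
- A+D+F: weight 2+12+7=21, value 15+52+5=72
- A+D: weight 2+12=14, value 15+52=67
- A+C+E: weight 2+5+8=15, value 15+9+39=63
Best: $91.

$91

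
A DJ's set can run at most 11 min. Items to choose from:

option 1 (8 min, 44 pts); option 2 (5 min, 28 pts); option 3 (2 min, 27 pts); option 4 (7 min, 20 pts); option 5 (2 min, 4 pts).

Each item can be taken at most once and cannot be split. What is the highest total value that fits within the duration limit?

This is a 0/1 knapsack; check combinations near the capacity.
- option 1+option 3: duration 8+2=10, value 44+27=71
- option 2+option 3+option 5: duration 5+2+2=9, value 28+27+4=59
- option 2+option 3: duration 5+2=7, value 28+27=55
Best: 71 pts.

71 pts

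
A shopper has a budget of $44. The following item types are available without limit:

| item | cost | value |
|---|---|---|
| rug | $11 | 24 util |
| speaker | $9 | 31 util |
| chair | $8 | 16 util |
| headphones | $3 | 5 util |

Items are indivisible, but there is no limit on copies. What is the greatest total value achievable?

Best value-per-unit is speaker at 31/9; filling with it alone gives 4×31 = 124.
Optimal mix: 4×speaker + 1×chair → cost 44, value 140.

140 util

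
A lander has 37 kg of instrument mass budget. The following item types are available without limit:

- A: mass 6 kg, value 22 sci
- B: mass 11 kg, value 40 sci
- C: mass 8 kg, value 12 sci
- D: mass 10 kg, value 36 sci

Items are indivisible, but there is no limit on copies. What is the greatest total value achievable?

Best value-per-unit is A at 22/6; filling with it alone gives 6×22 = 132.
Optimal mix: 1×A + 1×B + 2×D → mass 37, value 134.

134 sci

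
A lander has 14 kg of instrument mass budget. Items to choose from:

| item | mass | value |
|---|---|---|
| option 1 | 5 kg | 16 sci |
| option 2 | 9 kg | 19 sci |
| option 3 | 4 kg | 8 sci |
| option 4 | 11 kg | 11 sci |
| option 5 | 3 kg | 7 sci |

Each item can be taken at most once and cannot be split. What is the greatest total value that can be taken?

35 sci

This is a 0/1 knapsack; check combinations near the capacity.
- option 1+option 2: mass 5+9=14, value 16+19=35
- option 1+option 3+option 5: mass 5+4+3=12, value 16+8+7=31
- option 2+option 3: mass 9+4=13, value 19+8=27
- option 2+option 5: mass 9+3=12, value 19+7=26
- option 1+option 3: mass 5+4=9, value 16+8=24
Best: 35 sci.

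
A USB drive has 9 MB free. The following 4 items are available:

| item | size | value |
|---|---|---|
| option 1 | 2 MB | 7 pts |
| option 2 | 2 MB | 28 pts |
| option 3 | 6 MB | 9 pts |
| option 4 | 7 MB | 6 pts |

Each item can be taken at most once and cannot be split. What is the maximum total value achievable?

Check high-value combinations within 9 MB:
- option 2+option 3: size 2+6=8, value 28+9=37
- option 1+option 2: size 2+2=4, value 7+28=35
- option 2+option 4: size 2+7=9, value 28+6=34
- option 2: size 2, value 28
- option 1+option 3: size 2+6=8, value 7+9=16
Best: 37 pts.

37 pts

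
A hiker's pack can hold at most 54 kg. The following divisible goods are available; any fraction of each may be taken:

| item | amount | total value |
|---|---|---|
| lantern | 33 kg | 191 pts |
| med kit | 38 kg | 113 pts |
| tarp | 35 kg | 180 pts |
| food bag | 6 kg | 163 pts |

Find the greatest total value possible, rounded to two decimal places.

431.14

Take in order of value per unit:
- food bag (163/6 per unit): all 6 → value 163, running total 163.00
- lantern (191/33 per unit): all 33 → value 191, running total 354.00
- tarp (180/35 per unit): 15 of 35 → value 15×180/35 = 77.1429, running total 431.14
Total 431.14.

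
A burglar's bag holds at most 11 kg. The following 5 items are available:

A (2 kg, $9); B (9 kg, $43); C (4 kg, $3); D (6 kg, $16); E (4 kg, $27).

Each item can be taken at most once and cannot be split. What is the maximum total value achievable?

$52

This is a 0/1 knapsack; check combinations near the capacity.
- A+B: weight 2+9=11, value 9+43=52
- B: weight 9, value 43
- D+E: weight 6+4=10, value 16+27=43
- A+C+E: weight 2+4+4=10, value 9+3+27=39
- A+E: weight 2+4=6, value 9+27=36
Best: $52.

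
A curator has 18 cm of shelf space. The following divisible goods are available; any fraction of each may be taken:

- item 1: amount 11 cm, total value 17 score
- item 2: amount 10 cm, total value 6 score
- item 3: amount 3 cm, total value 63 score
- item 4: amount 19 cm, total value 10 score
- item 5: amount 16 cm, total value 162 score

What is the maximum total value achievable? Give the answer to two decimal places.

214.88

Take in order of value per unit:
- item 3 (63/3 per unit): all 3 → value 63, running total 63.00
- item 5 (162/16 per unit): 15 of 16 → value 15×162/16 = 151.8750, running total 214.88
Total 214.88.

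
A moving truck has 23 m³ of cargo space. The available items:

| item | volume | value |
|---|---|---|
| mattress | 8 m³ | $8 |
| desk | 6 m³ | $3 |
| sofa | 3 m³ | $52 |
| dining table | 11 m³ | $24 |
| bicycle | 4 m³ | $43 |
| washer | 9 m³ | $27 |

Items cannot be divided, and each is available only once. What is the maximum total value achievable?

Check high-value combinations within 23 m³:
- desk+sofa+bicycle+washer: volume 6+3+4+9=22, value 3+52+43+27=125
- sofa+bicycle+washer: volume 3+4+9=16, value 52+43+27=122
- sofa+dining table+bicycle: volume 3+11+4=18, value 52+24+43=119
- mattress+desk+sofa+bicycle: volume 8+6+3+4=21, value 8+3+52+43=106
- mattress+sofa+bicycle: volume 8+3+4=15, value 8+52+43=103
Best: $125.

$125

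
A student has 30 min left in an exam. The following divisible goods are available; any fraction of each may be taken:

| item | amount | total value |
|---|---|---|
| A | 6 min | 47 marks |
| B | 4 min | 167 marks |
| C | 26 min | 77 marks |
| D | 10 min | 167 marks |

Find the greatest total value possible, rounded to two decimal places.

Take in order of value per unit:
- B (167/4 per unit): all 4 → value 167, running total 167.00
- D (167/10 per unit): all 10 → value 167, running total 334.00
- A (47/6 per unit): all 6 → value 47, running total 381.00
- C (77/26 per unit): 10 of 26 → value 10×77/26 = 29.6154, running total 410.62
Total 410.62.

410.62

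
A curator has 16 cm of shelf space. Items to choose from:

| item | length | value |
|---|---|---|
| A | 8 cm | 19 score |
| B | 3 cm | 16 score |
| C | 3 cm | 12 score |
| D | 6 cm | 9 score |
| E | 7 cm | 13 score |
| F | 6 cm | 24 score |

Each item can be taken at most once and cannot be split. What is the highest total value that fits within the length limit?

This is a 0/1 knapsack; check combinations near the capacity.
- B+E+F: length 3+7+6=16, value 16+13+24=53
- B+C+F: length 3+3+6=12, value 16+12+24=52
- B+D+F: length 3+6+6=15, value 16+9+24=49
Best: 53 score.

53 score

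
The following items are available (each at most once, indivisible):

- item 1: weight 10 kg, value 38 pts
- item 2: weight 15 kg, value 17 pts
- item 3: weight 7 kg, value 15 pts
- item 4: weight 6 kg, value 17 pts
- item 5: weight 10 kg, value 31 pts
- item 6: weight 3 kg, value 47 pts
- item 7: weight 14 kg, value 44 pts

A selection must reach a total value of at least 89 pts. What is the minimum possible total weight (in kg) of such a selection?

17

Subsets with value ≥ 89, sorted by total weight:
- item 6+item 7: weight 17, value 91
- item 1+item 4+item 6: weight 19, value 102
- item 4+item 5+item 6: weight 19, value 95
- item 1+item 3+item 6: weight 20, value 100
Minimum weight: 17 kg.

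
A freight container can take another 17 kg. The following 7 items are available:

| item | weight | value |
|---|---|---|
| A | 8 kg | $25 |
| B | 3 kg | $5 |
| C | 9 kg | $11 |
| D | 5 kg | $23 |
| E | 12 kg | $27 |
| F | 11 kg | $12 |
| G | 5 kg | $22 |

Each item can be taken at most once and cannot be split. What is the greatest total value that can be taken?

$53

Check high-value combinations within 17 kg:
- A+B+D: weight 8+3+5=16, value 25+5+23=53
- A+B+G: weight 8+3+5=16, value 25+5+22=52
- B+D+G: weight 3+5+5=13, value 5+23+22=50
- D+E: weight 5+12=17, value 23+27=50
Best: $53.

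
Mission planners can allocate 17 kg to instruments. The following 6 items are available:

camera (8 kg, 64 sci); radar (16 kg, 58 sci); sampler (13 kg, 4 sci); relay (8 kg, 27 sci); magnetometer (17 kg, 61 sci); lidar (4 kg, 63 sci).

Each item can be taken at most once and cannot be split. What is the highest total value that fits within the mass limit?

Check high-value combinations within 17 kg:
- camera+lidar: mass 8+4=12, value 64+63=127
- camera+relay: mass 8+8=16, value 64+27=91
- relay+lidar: mass 8+4=12, value 27+63=90
Best: 127 sci.

127 sci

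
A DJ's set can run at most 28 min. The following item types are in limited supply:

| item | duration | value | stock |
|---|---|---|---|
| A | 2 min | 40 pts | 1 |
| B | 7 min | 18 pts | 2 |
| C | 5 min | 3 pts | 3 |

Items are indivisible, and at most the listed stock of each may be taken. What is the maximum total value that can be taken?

Best selections within duration 28 and stock limits:
- 1×A + 2×B + 2×C: duration 26, value 82
- 1×A + 2×B + 1×C: duration 21, value 79
- 1×A + 2×B: duration 16, value 76
Best: 82 pts.

82 pts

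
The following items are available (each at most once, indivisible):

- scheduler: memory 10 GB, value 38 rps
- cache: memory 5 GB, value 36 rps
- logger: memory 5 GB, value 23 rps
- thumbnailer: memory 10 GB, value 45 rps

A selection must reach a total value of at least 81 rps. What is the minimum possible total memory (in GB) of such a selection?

Subsets with value ≥ 81, sorted by total memory:
- cache+thumbnailer: memory 15, value 81
- cache+logger+thumbnailer: memory 20, value 104
- scheduler+cache+logger: memory 20, value 97
Minimum memory: 15 GB.

15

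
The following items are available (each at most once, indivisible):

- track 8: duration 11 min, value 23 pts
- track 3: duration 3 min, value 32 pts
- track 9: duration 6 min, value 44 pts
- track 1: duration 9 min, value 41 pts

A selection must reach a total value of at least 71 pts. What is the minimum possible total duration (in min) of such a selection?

Subsets with value ≥ 71, sorted by total duration:
- track 3+track 9: duration 9, value 76
- track 3+track 1: duration 12, value 73
- track 9+track 1: duration 15, value 85
- track 3+track 9+track 1: duration 18, value 117
Minimum duration: 9 min.

9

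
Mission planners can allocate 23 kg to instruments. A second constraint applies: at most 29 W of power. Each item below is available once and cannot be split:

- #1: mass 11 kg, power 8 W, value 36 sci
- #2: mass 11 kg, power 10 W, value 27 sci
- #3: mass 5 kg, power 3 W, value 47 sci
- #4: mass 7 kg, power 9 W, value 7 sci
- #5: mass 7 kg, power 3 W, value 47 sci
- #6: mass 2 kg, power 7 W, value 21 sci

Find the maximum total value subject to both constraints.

130 sci

Feasible sets respecting both limits:
- #1+#3+#5: mass 23, power 14, value 130
- #3+#4+#5+#6: mass 21, power 22, value 122
- #2+#3+#5: mass 23, power 16, value 121
Best: 130 sci.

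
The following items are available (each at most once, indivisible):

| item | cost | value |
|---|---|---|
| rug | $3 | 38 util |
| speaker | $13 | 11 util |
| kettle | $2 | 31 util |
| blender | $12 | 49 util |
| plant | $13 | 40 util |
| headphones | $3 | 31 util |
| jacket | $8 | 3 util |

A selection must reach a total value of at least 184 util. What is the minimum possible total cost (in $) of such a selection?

33

Subsets with value ≥ 184, sorted by total cost:
- rug+kettle+blender+plant+headphones: cost 33, value 189
- rug+kettle+blender+plant+headphones+jacket: cost 41, value 192
Minimum cost: 33 $.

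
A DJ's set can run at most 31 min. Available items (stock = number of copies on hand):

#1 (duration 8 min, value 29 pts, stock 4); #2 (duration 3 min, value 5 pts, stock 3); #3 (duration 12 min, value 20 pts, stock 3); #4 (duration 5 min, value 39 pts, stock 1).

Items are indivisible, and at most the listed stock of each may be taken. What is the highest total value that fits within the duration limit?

126 pts

Best selections within duration 31 and stock limits:
- 3×#1 + 1×#4: duration 29, value 126
- 2×#1 + 3×#2 + 1×#4: duration 30, value 112
- 2×#1 + 2×#2 + 1×#4: duration 27, value 107
- 2×#1 + 1×#2 + 1×#4: duration 24, value 102
Best: 126 pts.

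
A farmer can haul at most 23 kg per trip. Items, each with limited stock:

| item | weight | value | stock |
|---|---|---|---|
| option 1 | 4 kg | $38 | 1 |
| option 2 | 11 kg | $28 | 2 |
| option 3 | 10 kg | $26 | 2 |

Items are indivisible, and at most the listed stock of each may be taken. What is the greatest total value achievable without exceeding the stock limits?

$66

Top feasible selections:
- 1×option 1 + 1×option 2: weight 15, value 66
- 1×option 1 + 1×option 3: weight 14, value 64
Best: $66.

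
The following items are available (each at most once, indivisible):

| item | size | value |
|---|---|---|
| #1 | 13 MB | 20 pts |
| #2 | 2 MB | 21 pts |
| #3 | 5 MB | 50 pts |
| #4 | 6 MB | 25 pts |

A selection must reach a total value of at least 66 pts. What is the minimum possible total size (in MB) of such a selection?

7

Subsets with value ≥ 66, sorted by total size:
- #2+#3: size 7, value 71
- #3+#4: size 11, value 75
- #2+#3+#4: size 13, value 96
- #1+#3: size 18, value 70
Minimum size: 7 MB.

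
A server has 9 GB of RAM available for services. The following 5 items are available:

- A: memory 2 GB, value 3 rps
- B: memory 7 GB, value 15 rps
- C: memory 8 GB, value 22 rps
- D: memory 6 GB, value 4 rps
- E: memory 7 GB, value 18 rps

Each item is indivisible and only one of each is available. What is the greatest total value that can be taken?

Check high-value combinations within 9 GB:
- C: memory 8, value 22
- A+E: memory 2+7=9, value 3+18=21
- E: memory 7, value 18
Best: 22 rps.

22 rps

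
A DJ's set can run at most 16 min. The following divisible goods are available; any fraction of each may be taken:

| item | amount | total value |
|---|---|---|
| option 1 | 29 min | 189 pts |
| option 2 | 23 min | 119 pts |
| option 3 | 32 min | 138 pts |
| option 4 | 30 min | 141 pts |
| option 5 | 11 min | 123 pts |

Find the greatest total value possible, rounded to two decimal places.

Take in order of value per unit:
- option 5 (123/11 per unit): all 11 → value 123, running total 123.00
- option 1 (189/29 per unit): 5 of 29 → value 5×189/29 = 32.5862, running total 155.59
Total 155.59.

155.59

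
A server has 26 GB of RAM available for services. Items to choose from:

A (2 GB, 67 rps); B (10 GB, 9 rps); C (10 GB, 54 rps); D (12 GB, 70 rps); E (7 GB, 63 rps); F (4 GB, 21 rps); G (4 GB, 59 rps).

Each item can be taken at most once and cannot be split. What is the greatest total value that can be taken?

Check high-value combinations within 26 GB:
- A+D+E+G: memory 2+12+7+4=25, value 67+70+63+59=259
- A+C+E+G: memory 2+10+7+4=23, value 67+54+63+59=243
- A+D+E+F: memory 2+12+7+4=25, value 67+70+63+21=221
- A+D+F+G: memory 2+12+4+4=22, value 67+70+21+59=217
Best: 259 rps.

259 rps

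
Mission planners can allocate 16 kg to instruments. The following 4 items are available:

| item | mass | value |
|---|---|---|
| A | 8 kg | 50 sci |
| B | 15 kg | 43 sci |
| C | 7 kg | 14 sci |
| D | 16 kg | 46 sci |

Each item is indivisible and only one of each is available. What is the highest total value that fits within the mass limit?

Check high-value combinations within 16 kg:
- A+C: mass 8+7=15, value 50+14=64
- A: mass 8, value 50
- D: mass 16, value 46
- B: mass 15, value 43
- C: mass 7, value 14
Best: 64 sci.

64 sci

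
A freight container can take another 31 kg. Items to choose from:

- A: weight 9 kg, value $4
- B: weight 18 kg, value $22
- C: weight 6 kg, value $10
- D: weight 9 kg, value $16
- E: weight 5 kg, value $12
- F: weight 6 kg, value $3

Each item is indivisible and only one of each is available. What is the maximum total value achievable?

This is a 0/1 knapsack; check combinations near the capacity.
- B+C+E: weight 18+6+5=29, value 22+10+12=44
- A+C+D+E: weight 9+6+9+5=29, value 4+10+16+12=42
- C+D+E+F: weight 6+9+5+6=26, value 10+16+12+3=41
- C+D+E: weight 6+9+5=20, value 10+16+12=38
- B+D: weight 18+9=27, value 22+16=38
Best: $44.

$44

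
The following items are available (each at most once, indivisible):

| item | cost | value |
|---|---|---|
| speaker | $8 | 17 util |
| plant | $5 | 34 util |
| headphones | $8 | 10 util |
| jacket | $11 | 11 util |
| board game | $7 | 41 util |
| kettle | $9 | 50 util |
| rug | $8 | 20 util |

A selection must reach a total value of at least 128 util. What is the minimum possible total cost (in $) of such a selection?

29

Subsets with value ≥ 128, sorted by total cost:
- plant+board game+kettle+rug: cost 29, value 145
- speaker+plant+board game+kettle: cost 29, value 142
- plant+headphones+board game+kettle: cost 29, value 135
- plant+jacket+board game+kettle: cost 32, value 136
Minimum cost: 29 $.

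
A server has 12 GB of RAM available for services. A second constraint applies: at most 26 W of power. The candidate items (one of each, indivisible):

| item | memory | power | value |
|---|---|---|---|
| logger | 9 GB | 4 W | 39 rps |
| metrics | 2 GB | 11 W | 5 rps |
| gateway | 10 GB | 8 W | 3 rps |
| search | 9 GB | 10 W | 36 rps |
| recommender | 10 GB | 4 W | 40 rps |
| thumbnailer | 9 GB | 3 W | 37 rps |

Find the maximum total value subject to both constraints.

45 rps

Feasible sets respecting both limits:
- metrics+recommender: memory 12, power 15, value 45
- logger+metrics: memory 11, power 15, value 44
- metrics+thumbnailer: memory 11, power 14, value 42
Best: 45 rps.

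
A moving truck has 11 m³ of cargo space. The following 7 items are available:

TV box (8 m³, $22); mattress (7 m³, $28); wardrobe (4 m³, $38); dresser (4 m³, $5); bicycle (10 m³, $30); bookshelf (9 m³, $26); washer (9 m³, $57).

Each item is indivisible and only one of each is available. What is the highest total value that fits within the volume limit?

Check high-value combinations within 11 m³:
- mattress+wardrobe: volume 7+4=11, value 28+38=66
- washer: volume 9, value 57
- wardrobe+dresser: volume 4+4=8, value 38+5=43
- wardrobe: volume 4, value 38
- mattress+dresser: volume 7+4=11, value 28+5=33
Best: $66.

$66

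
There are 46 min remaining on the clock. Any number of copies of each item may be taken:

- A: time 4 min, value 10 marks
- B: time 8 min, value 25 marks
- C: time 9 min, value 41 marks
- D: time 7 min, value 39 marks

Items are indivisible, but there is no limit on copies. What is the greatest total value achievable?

Best value-per-unit is D at 39/7; filling with it alone gives 6×39 = 234.
Optimal mix: 1×A + 6×D → time 46, value 244.

244 marks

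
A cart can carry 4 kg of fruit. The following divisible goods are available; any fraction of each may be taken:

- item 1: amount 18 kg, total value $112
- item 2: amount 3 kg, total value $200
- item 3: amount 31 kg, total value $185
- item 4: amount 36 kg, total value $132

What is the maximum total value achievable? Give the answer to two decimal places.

206.22

Take in order of value per unit:
- item 2 (200/3 per unit): all 3 → value 200, running total 200.00
- item 1 (112/18 per unit): 1 of 18 → value 1×112/18 = 6.2222, running total 206.22
Total 206.22.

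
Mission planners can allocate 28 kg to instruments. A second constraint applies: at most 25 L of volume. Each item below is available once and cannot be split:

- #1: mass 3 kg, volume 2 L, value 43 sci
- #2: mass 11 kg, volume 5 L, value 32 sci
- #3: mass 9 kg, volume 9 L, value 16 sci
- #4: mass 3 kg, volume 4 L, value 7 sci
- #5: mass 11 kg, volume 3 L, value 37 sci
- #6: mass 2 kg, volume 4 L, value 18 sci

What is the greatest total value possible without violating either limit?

130 sci

Feasible sets respecting both limits:
- #1+#2+#5+#6: mass 27, volume 14, value 130
- #1+#3+#4+#5+#6: mass 28, volume 22, value 121
- #1+#2+#4+#5: mass 28, volume 14, value 119
- #1+#2+#3+#4+#6: mass 28, volume 24, value 116
Best: 130 sci.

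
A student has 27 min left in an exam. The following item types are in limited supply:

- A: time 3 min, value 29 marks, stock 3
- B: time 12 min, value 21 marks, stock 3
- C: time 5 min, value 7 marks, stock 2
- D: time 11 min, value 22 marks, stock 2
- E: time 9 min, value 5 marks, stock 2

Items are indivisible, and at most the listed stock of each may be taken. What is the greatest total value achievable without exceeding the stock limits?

116 marks

Best selections within time 27 and stock limits:
- 3×A + 1×C + 1×D: time 25, value 116
- 3×A + 1×B + 1×C: time 26, value 115
- 3×A + 1×D: time 20, value 109
Best: 116 marks.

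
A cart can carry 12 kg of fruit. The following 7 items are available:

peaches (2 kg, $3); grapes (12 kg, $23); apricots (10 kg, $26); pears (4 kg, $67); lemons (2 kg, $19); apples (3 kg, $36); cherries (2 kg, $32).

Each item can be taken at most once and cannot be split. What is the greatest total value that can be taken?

$154

Check high-value combinations within 12 kg:
- pears+lemons+apples+cherries: weight 4+2+3+2=11, value 67+19+36+32=154
- peaches+pears+apples+cherries: weight 2+4+3+2=11, value 3+67+36+32=138
- pears+apples+cherries: weight 4+3+2=9, value 67+36+32=135
- peaches+pears+lemons+apples: weight 2+4+2+3=11, value 3+67+19+36=125
- pears+lemons+apples: weight 4+2+3=9, value 67+19+36=122
Best: $154.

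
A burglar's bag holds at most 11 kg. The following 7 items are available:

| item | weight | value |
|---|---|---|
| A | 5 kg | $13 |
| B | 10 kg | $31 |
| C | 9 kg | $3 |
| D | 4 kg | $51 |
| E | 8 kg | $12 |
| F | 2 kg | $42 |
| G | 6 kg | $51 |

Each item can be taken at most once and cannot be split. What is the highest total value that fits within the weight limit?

Check high-value combinations within 11 kg:
- A+D+F: weight 5+4+2=11, value 13+51+42=106
- D+G: weight 4+6=10, value 51+51=102
- D+F: weight 4+2=6, value 51+42=93
- F+G: weight 2+6=8, value 42+51=93
Best: $106.

$106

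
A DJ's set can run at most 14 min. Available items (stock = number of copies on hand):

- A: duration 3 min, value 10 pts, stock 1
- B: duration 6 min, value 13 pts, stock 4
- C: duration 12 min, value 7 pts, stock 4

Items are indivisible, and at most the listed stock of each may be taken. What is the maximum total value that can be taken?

Best selections within duration 14 and stock limits:
- 2×B: duration 12, value 26
- 1×A + 1×B: duration 9, value 23
- 1×B: duration 6, value 13
- 1×A: duration 3, value 10
Best: 26 pts.

26 pts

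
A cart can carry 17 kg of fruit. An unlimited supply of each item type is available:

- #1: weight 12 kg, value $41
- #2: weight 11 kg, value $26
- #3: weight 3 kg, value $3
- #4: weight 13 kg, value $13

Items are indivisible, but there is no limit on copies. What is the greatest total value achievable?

$44

Best value-per-unit is #1 at 41/12; filling with it alone gives 1×41 = 41.
Optimal mix: 1×#1 + 1×#3 → weight 15, value 44.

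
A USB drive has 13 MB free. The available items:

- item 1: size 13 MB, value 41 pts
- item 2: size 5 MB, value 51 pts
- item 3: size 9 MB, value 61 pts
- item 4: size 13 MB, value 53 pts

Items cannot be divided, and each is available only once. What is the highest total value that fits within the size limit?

61 pts

Check high-value combinations within 13 MB:
- item 3: size 9, value 61
- item 4: size 13, value 53
- item 2: size 5, value 51
- item 1: size 13, value 41
Best: 61 pts.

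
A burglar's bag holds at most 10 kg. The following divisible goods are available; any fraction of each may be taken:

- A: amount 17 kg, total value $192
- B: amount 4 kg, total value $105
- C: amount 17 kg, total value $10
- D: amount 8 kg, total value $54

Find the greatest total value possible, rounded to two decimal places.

172.76

Take in order of value per unit:
- B (105/4 per unit): all 4 → value 105, running total 105.00
- A (192/17 per unit): 6 of 17 → value 6×192/17 = 67.7647, running total 172.76
Total 172.76.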